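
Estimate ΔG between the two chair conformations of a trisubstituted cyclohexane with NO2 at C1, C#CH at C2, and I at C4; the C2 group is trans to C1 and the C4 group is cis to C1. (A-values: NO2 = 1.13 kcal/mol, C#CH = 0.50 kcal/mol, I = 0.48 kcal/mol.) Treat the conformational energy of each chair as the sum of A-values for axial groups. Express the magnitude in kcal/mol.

Chair I (nitro axial, ethynyl axial, iodo equatorial): E = 1.63 kcal/mol.
Chair II (nitro equatorial, ethynyl equatorial, iodo axial): E = 0.48 kcal/mol.
ΔE = 1.63 − 0.48 = 1.15 kcal/mol; chair II is more stable.

1.15 kcal/mol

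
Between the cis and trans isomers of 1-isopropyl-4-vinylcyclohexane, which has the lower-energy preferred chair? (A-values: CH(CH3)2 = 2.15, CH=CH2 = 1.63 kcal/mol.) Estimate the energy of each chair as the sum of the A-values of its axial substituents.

At 1,4 positions (parity opposite): cis → (a,e or e,a); trans → (e,e or a,a).
Best chair for cis: E = 1.63 kcal/mol; best chair for trans: E = 0.00 kcal/mol.
The trans isomer is lower by 1.63 kcal/mol.

trans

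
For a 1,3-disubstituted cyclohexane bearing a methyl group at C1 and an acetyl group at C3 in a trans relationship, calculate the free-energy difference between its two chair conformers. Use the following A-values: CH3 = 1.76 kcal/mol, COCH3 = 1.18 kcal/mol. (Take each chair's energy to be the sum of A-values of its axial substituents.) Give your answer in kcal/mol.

0.58 kcal/mol

C1 and C3 have the same parity, so for the trans isomer the two substituents are one axial and one equatorial in each chair.
Chair I (methyl axial, acetyl equatorial): E = 1.76 kcal/mol.
Chair II (methyl equatorial, acetyl axial): E = 1.18 kcal/mol.
ΔE = 1.76 − 1.18 = 0.58 kcal/mol; chair II is more stable.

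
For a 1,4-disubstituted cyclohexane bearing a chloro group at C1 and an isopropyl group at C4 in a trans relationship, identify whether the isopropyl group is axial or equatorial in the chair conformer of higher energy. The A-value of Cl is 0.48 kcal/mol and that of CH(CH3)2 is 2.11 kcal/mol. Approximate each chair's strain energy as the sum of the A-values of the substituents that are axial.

axial

C1 and C4 have opposite parity, so for the trans isomer the two substituents are e,e in one chair and a,a in the other.
Chair I (chloro axial, isopropyl axial): E = 2.59 kcal/mol.
Chair II (chloro equatorial, isopropyl equatorial): E = 0.00 kcal/mol.
Chair I is the less stable (higher-energy) conformer, and in that chair the isopropyl group is axial.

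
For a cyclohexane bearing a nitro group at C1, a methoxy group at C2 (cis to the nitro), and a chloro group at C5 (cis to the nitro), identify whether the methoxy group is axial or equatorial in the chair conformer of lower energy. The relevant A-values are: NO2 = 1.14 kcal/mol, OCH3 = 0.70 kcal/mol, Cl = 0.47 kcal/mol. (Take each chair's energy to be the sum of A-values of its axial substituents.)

Chair I (nitro axial, methoxy equatorial, chloro axial): E = 1.61 kcal/mol.
Chair II (nitro equatorial, methoxy axial, chloro equatorial): E = 0.70 kcal/mol.
Chair II is the more stable (lower-energy) conformer, and in that chair the methoxy group is axial.

axial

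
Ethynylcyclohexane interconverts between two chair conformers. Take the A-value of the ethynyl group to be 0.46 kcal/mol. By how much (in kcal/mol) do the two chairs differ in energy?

A monosubstituted cyclohexane has one chair with the ethynyl group axial (E = A = 0.46 kcal/mol) and one with it equatorial (E = 0).
ΔE = 0.46 − 0 = 0.46 kcal/mol.

0.46 kcal/mol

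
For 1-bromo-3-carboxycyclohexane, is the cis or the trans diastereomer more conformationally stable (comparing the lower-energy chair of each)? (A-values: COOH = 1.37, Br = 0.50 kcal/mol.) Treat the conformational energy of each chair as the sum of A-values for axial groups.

cis

At 1,3 positions (parity same): cis → (e,e or a,a); trans → (a,e or e,a).
Best chair for cis: E = 0.00 kcal/mol; best chair for trans: E = 0.50 kcal/mol.
The cis isomer is lower by 0.50 kcal/mol.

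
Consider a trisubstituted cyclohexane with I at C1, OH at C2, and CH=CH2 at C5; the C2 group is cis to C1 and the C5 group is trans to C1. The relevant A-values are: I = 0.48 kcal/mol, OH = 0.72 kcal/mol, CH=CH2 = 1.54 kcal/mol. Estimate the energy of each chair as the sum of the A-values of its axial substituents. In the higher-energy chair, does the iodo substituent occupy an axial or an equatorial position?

Chair I (iodo axial, hydroxyl equatorial, vinyl equatorial): E = 0.48 kcal/mol.
Chair II (iodo equatorial, hydroxyl axial, vinyl axial): E = 2.26 kcal/mol.
Chair II is the less stable (higher-energy) conformer, and in that chair the iodo group is equatorial.

equatorial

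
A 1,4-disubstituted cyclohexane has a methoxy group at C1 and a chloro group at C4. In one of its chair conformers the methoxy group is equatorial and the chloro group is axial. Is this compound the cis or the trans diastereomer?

cis

C1 and C4 have opposite parity, so their axial bonds point in opposite directions.
With opposite-parity carbons, two substituents on the same face are one axial and one equatorial; opposite faces give both axial or both equatorial.
Here the groups are equatorial/axial → same face → cis.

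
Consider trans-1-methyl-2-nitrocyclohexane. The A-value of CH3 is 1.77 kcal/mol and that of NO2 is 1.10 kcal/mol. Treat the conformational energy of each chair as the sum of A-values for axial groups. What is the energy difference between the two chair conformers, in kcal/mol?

2.87 kcal/mol

C1 and C2 have opposite parity, so for the trans isomer the two substituents are e,e in one chair and a,a in the other.
Chair I (methyl axial, nitro axial): E = 2.87 kcal/mol.
Chair II (methyl equatorial, nitro equatorial): E = 0.00 kcal/mol.
ΔE = 2.87 − 0.00 = 2.87 kcal/mol; chair II is more stable.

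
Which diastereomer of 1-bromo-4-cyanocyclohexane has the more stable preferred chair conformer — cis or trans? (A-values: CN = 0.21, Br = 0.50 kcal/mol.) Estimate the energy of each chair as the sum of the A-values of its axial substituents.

At 1,4 positions (parity opposite): cis → (a,e or e,a); trans → (e,e or a,a).
Best chair for cis: E = 0.21 kcal/mol; best chair for trans: E = 0.00 kcal/mol.
The trans isomer is lower by 0.21 kcal/mol.

trans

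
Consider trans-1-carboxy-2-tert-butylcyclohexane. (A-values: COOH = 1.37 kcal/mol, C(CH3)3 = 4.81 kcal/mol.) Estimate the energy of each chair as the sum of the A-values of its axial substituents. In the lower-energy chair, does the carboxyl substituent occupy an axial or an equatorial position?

C1 and C2 have opposite parity, so for the trans isomer the two substituents are e,e in one chair and a,a in the other.
Chair I (carboxyl axial, tert-butyl axial): E = 6.18 kcal/mol.
Chair II (carboxyl equatorial, tert-butyl equatorial): E = 0.00 kcal/mol.
Chair II is the more stable (lower-energy) conformer, and in that chair the carboxyl group is equatorial.

equatorial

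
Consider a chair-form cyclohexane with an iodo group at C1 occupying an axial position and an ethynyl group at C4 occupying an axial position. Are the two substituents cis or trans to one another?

trans

C1 and C4 have opposite parity, so their axial bonds point in opposite directions.
With opposite-parity carbons, two substituents on the same face are one axial and one equatorial; opposite faces give both axial or both equatorial.
Here the groups are axial/axial → opposite face → trans.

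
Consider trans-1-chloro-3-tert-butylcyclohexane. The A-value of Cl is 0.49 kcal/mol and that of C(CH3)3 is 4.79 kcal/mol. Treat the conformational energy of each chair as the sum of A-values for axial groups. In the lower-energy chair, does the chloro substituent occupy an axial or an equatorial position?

axial

C1 and C3 have the same parity, so for the trans isomer the two substituents are one axial and one equatorial in each chair.
Chair I (chloro axial, tert-butyl equatorial): E = 0.49 kcal/mol.
Chair II (chloro equatorial, tert-butyl axial): E = 4.79 kcal/mol.
Chair I is the more stable (lower-energy) conformer, and in that chair the chloro group is axial.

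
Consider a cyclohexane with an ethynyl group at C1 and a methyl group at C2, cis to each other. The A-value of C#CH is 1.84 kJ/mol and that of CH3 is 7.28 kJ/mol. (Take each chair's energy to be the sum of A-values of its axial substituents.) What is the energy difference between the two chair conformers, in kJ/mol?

5.44 kJ/mol

C1 and C2 have opposite parity, so for the cis isomer the two substituents are one axial and one equatorial in each chair.
Chair I (ethynyl axial, methyl equatorial): E = 1.84 kJ/mol.
Chair II (ethynyl equatorial, methyl axial): E = 7.28 kJ/mol.
ΔE = 7.28 − 1.84 = 5.44 kJ/mol; chair I is more stable.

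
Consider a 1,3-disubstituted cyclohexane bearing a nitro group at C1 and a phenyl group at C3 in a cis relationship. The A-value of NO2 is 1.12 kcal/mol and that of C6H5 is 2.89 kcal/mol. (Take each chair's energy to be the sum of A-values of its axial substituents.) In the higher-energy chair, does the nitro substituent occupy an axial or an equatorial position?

C1 and C3 have the same parity, so for the cis isomer the two substituents are e,e in one chair and a,a in the other.
Chair I (nitro axial, phenyl axial): E = 4.01 kcal/mol.
Chair II (nitro equatorial, phenyl equatorial): E = 0.00 kcal/mol.
Chair I is the less stable (higher-energy) conformer, and in that chair the nitro group is axial.

axial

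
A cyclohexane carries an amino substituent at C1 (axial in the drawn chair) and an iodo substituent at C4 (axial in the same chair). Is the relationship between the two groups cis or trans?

C1 and C4 have opposite parity, so their axial bonds point in opposite directions.
With opposite-parity carbons, two substituents on the same face are one axial and one equatorial; opposite faces give both axial or both equatorial.
Here the groups are axial/axial → opposite face → trans.

trans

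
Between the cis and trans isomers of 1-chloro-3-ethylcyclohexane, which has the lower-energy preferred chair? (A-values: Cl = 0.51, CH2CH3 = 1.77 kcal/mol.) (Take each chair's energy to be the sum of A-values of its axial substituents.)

cis

At 1,3 positions (parity same): cis → (e,e or a,a); trans → (a,e or e,a).
Best chair for cis: E = 0.00 kcal/mol; best chair for trans: E = 0.51 kcal/mol.
The cis isomer is lower by 0.51 kcal/mol.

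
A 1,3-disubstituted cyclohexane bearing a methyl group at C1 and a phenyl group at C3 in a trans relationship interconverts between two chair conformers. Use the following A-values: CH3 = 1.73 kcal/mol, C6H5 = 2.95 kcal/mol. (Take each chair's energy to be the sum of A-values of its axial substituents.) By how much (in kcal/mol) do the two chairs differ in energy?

1.22 kcal/mol

C1 and C3 have the same parity, so for the trans isomer the two substituents are one axial and one equatorial in each chair.
Chair I (methyl axial, phenyl equatorial): E = 1.73 kcal/mol.
Chair II (methyl equatorial, phenyl axial): E = 2.95 kcal/mol.
ΔE = 2.95 − 1.73 = 1.22 kcal/mol; chair I is more stable.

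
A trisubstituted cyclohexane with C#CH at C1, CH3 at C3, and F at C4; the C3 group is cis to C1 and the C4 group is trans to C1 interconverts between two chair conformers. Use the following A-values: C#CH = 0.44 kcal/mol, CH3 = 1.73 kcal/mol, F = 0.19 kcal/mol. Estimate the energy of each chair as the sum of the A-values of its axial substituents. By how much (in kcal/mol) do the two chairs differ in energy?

Chair I (ethynyl axial, methyl axial, fluoro axial): E = 2.36 kcal/mol.
Chair II (ethynyl equatorial, methyl equatorial, fluoro equatorial): E = 0.00 kcal/mol.
ΔE = 2.36 − 0.00 = 2.36 kcal/mol; chair II is more stable.

2.36 kcal/mol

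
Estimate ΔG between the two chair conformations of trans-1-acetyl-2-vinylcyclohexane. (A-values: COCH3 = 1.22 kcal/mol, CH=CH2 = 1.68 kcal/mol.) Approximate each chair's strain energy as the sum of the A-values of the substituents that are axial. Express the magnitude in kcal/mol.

C1 and C2 have opposite parity, so for the trans isomer the two substituents are e,e in one chair and a,a in the other.
Chair I (acetyl axial, vinyl axial): E = 2.90 kcal/mol.
Chair II (acetyl equatorial, vinyl equatorial): E = 0.00 kcal/mol.
ΔE = 2.90 − 0.00 = 2.90 kcal/mol; chair II is more stable.

2.90 kcal/mol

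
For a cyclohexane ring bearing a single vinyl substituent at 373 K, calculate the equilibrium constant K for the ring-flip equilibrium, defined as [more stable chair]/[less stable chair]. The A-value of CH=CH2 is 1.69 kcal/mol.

One chair has the vinyl group axial (E = 1.69 kcal/mol) and the other has it equatorial (E = 0).
ΔG = 1.69 kcal/mol between the two chairs.
K = exp(ΔG/RT) with R = 1.987×10⁻³ kcal mol⁻¹ K⁻¹ and T = 373 K gives K ≈ 9.78.

K ≈ 9.78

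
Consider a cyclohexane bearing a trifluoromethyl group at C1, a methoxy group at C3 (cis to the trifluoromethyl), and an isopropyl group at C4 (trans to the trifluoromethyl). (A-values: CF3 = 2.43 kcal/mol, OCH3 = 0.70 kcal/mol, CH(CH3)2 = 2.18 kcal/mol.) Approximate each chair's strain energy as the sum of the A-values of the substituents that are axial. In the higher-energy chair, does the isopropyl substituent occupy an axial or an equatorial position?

axial

Chair I (trifluoromethyl axial, methoxy axial, isopropyl axial): E = 5.31 kcal/mol.
Chair II (trifluoromethyl equatorial, methoxy equatorial, isopropyl equatorial): E = 0.00 kcal/mol.
Chair I is the less stable (higher-energy) conformer, and in that chair the isopropyl group is axial.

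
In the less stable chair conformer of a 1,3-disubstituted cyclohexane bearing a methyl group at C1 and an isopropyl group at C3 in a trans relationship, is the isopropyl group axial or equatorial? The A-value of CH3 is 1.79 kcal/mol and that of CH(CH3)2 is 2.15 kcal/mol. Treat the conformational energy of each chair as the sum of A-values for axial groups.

C1 and C3 have the same parity, so for the trans isomer the two substituents are one axial and one equatorial in each chair.
Chair I (methyl axial, isopropyl equatorial): E = 1.79 kcal/mol.
Chair II (methyl equatorial, isopropyl axial): E = 2.15 kcal/mol.
Chair II is the less stable (higher-energy) conformer, and in that chair the isopropyl group is axial.

axial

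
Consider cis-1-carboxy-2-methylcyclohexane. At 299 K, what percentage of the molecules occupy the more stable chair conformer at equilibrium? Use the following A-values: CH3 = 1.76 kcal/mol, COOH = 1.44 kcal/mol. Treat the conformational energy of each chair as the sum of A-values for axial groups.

63.1%

C1 and C2 have opposite parity, so for the cis isomer the two substituents are one axial and one equatorial in each chair.
Chair I (methyl axial, carboxyl equatorial): E = 1.76 kcal/mol; chair II (methyl equatorial, carboxyl axial): E = 1.44 kcal/mol.
ΔG = 0.32 kcal/mol between the two chairs.
K = exp(ΔG/RT) with R = 1.987×10⁻³ kcal mol⁻¹ K⁻¹ and T = 299 K gives K ≈ 1.71.
Fraction in the lower-energy chair = K/(K+1) = 63.1%.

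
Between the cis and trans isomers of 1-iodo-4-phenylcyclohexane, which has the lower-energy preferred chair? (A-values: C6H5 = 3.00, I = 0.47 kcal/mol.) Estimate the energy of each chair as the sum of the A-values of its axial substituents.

trans

At 1,4 positions (parity opposite): cis → (a,e or e,a); trans → (e,e or a,a).
Best chair for cis: E = 0.47 kcal/mol; best chair for trans: E = 0.00 kcal/mol.
The trans isomer is lower by 0.47 kcal/mol.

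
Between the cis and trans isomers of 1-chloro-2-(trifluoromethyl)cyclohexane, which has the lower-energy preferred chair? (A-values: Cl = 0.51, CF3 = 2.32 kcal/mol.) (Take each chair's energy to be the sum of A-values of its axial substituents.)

trans

At 1,2 positions (parity opposite): cis → (a,e or e,a); trans → (e,e or a,a).
Best chair for cis: E = 0.51 kcal/mol; best chair for trans: E = 0.00 kcal/mol.
The trans isomer is lower by 0.51 kcal/mol.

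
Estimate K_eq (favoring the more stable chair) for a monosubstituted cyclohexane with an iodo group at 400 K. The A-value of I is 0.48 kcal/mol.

K ≈ 1.83

One chair has the iodo group axial (E = 0.48 kcal/mol) and the other has it equatorial (E = 0).
ΔG = 0.48 kcal/mol between the two chairs.
K = exp(ΔG/RT) with R = 1.987×10⁻³ kcal mol⁻¹ K⁻¹ and T = 400 K gives K ≈ 1.83.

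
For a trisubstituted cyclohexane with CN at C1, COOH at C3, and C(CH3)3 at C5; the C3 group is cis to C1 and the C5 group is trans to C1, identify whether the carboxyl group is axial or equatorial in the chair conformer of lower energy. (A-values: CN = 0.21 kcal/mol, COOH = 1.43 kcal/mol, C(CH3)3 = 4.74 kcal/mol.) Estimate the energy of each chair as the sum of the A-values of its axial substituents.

axial

Chair I (cyano axial, carboxyl axial, tert-butyl equatorial): E = 1.64 kcal/mol.
Chair II (cyano equatorial, carboxyl equatorial, tert-butyl axial): E = 4.74 kcal/mol.
Chair I is the more stable (lower-energy) conformer, and in that chair the carboxyl group is axial.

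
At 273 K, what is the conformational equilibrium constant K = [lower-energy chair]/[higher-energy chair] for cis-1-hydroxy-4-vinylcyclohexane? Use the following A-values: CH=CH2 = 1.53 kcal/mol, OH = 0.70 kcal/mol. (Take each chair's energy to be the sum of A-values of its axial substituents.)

K ≈ 4.62

C1 and C4 have opposite parity, so for the cis isomer the two substituents are one axial and one equatorial in each chair.
Chair I (vinyl axial, hydroxyl equatorial): E = 1.53 kcal/mol; chair II (vinyl equatorial, hydroxyl axial): E = 0.70 kcal/mol.
ΔG = 0.83 kcal/mol between the two chairs.
K = exp(ΔG/RT) with R = 1.987×10⁻³ kcal mol⁻¹ K⁻¹ and T = 273 K gives K ≈ 4.62.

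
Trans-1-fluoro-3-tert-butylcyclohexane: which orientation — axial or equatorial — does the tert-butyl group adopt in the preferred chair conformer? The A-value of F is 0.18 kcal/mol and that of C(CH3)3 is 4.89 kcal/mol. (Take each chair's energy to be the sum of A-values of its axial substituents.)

equatorial

C1 and C3 have the same parity, so for the trans isomer the two substituents are one axial and one equatorial in each chair.
Chair I (fluoro axial, tert-butyl equatorial): E = 0.18 kcal/mol.
Chair II (fluoro equatorial, tert-butyl axial): E = 4.89 kcal/mol.
Chair I is the more stable (lower-energy) conformer, and in that chair the tert-butyl group is equatorial.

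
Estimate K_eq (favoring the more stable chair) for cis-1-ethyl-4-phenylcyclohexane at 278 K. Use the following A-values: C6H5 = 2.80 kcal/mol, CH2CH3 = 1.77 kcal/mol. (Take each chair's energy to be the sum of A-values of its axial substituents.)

C1 and C4 have opposite parity, so for the cis isomer the two substituents are one axial and one equatorial in each chair.
Chair I (phenyl axial, ethyl equatorial): E = 2.80 kcal/mol; chair II (phenyl equatorial, ethyl axial): E = 1.77 kcal/mol.
ΔG = 1.03 kcal/mol between the two chairs.
K = exp(ΔG/RT) with R = 1.987×10⁻³ kcal mol⁻¹ K⁻¹ and T = 278 K gives K ≈ 6.45.

K ≈ 6.45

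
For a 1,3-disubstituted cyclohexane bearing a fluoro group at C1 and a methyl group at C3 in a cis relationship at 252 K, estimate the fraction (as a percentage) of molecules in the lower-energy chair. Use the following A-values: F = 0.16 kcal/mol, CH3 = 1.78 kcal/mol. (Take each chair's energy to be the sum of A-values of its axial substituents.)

98.0%

C1 and C3 have the same parity, so for the cis isomer the two substituents are e,e in one chair and a,a in the other.
Chair I (fluoro axial, methyl axial): E = 1.94 kcal/mol; chair II (fluoro equatorial, methyl equatorial): E = 0.00 kcal/mol.
ΔG = 1.94 kcal/mol between the two chairs.
K = exp(ΔG/RT) with R = 1.987×10⁻³ kcal mol⁻¹ K⁻¹ and T = 252 K gives K ≈ 48.2.
Fraction in the lower-energy chair = K/(K+1) = 98.0%.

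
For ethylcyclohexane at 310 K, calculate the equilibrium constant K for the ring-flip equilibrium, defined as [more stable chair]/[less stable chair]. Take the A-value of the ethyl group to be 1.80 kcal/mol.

One chair has the ethyl group axial (E = 1.80 kcal/mol) and the other has it equatorial (E = 0).
ΔG = 1.80 kcal/mol between the two chairs.
K = exp(ΔG/RT) with R = 1.987×10⁻³ kcal mol⁻¹ K⁻¹ and T = 310 K gives K ≈ 18.6.

K ≈ 18.6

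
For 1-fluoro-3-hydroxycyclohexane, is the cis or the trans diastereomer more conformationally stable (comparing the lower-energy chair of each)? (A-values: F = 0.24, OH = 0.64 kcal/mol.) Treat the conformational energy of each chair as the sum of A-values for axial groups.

At 1,3 positions (parity same): cis → (e,e or a,a); trans → (a,e or e,a).
Best chair for cis: E = 0.00 kcal/mol; best chair for trans: E = 0.24 kcal/mol.
The cis isomer is lower by 0.24 kcal/mol.

cis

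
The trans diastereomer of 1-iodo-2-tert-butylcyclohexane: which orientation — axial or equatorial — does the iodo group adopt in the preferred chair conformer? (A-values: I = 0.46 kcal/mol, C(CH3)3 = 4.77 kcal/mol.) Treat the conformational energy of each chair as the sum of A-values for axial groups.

equatorial

C1 and C2 have opposite parity, so for the trans isomer the two substituents are e,e in one chair and a,a in the other.
Chair I (iodo axial, tert-butyl axial): E = 5.23 kcal/mol.
Chair II (iodo equatorial, tert-butyl equatorial): E = 0.00 kcal/mol.
Chair II is the more stable (lower-energy) conformer, and in that chair the iodo group is equatorial.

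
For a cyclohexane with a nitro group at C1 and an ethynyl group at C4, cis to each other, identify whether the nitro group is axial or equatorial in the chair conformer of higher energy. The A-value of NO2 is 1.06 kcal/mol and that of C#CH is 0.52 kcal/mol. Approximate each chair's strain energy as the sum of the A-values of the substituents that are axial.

C1 and C4 have opposite parity, so for the cis isomer the two substituents are one axial and one equatorial in each chair.
Chair I (nitro axial, ethynyl equatorial): E = 1.06 kcal/mol.
Chair II (nitro equatorial, ethynyl axial): E = 0.52 kcal/mol.
Chair I is the less stable (higher-energy) conformer, and in that chair the nitro group is axial.

axial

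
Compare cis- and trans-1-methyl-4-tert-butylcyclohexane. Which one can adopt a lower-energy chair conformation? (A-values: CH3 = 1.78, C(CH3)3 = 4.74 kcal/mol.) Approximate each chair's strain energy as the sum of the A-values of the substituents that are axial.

At 1,4 positions (parity opposite): cis → (a,e or e,a); trans → (e,e or a,a).
Best chair for cis: E = 1.78 kcal/mol; best chair for trans: E = 0.00 kcal/mol.
The trans isomer is lower by 1.78 kcal/mol.

trans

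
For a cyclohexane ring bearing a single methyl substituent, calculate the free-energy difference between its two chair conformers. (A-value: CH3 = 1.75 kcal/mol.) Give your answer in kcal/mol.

1.75 kcal/mol

A monosubstituted cyclohexane has one chair with the methyl group axial (E = A = 1.75 kcal/mol) and one with it equatorial (E = 0).
ΔE = 1.75 − 0 = 1.75 kcal/mol.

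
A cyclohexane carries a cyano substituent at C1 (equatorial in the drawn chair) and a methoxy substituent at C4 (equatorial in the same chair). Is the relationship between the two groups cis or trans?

trans

C1 and C4 have opposite parity, so their axial bonds point in opposite directions.
With opposite-parity carbons, two substituents on the same face are one axial and one equatorial; opposite faces give both axial or both equatorial.
Here the groups are equatorial/equatorial → opposite face → trans.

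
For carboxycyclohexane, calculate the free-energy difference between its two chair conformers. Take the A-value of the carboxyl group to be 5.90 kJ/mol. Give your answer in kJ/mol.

5.90 kJ/mol

A monosubstituted cyclohexane has one chair with the carboxyl group axial (E = A = 5.90 kJ/mol) and one with it equatorial (E = 0).
ΔE = 5.90 − 0 = 5.90 kJ/mol.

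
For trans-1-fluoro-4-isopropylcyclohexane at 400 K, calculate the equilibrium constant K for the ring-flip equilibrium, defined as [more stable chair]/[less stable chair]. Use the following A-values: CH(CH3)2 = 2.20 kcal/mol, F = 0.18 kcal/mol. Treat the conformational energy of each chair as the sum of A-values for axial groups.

K ≈ 20.0

C1 and C4 have opposite parity, so for the trans isomer the two substituents are e,e in one chair and a,a in the other.
Chair I (isopropyl axial, fluoro axial): E = 2.38 kcal/mol; chair II (isopropyl equatorial, fluoro equatorial): E = 0.00 kcal/mol.
ΔG = 2.38 kcal/mol between the two chairs.
K = exp(ΔG/RT) with R = 1.987×10⁻³ kcal mol⁻¹ K⁻¹ and T = 400 K gives K ≈ 20.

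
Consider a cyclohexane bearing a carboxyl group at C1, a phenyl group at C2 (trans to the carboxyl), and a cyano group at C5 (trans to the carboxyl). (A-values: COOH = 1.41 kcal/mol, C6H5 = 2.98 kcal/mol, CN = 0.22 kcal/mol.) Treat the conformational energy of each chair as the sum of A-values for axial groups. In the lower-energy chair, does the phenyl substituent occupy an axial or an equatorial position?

Chair I (carboxyl axial, phenyl axial, cyano equatorial): E = 4.39 kcal/mol.
Chair II (carboxyl equatorial, phenyl equatorial, cyano axial): E = 0.22 kcal/mol.
Chair II is the more stable (lower-energy) conformer, and in that chair the phenyl group is equatorial.

equatorial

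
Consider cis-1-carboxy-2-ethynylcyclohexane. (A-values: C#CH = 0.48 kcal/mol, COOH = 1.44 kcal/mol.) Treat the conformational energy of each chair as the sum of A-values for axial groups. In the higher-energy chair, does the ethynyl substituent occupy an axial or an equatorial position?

equatorial

C1 and C2 have opposite parity, so for the cis isomer the two substituents are one axial and one equatorial in each chair.
Chair I (ethynyl axial, carboxyl equatorial): E = 0.48 kcal/mol.
Chair II (ethynyl equatorial, carboxyl axial): E = 1.44 kcal/mol.
Chair II is the less stable (higher-energy) conformer, and in that chair the ethynyl group is equatorial.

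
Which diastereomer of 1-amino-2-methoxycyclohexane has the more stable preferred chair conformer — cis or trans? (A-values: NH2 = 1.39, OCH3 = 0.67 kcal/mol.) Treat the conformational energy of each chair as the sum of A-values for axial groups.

At 1,2 positions (parity opposite): cis → (a,e or e,a); trans → (e,e or a,a).
Best chair for cis: E = 0.67 kcal/mol; best chair for trans: E = 0.00 kcal/mol.
The trans isomer is lower by 0.67 kcal/mol.

trans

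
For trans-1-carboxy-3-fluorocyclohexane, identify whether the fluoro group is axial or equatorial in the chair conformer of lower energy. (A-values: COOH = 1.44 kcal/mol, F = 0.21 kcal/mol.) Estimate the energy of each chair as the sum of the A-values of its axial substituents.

C1 and C3 have the same parity, so for the trans isomer the two substituents are one axial and one equatorial in each chair.
Chair I (carboxyl axial, fluoro equatorial): E = 1.44 kcal/mol.
Chair II (carboxyl equatorial, fluoro axial): E = 0.21 kcal/mol.
Chair II is the more stable (lower-energy) conformer, and in that chair the fluoro group is axial.

axial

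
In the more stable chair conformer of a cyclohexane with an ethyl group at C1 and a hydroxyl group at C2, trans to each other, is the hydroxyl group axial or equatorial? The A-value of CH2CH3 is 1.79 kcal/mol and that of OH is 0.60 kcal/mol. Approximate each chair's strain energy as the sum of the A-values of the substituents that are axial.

C1 and C2 have opposite parity, so for the trans isomer the two substituents are e,e in one chair and a,a in the other.
Chair I (ethyl axial, hydroxyl axial): E = 2.39 kcal/mol.
Chair II (ethyl equatorial, hydroxyl equatorial): E = 0.00 kcal/mol.
Chair II is the more stable (lower-energy) conformer, and in that chair the hydroxyl group is equatorial.

equatorial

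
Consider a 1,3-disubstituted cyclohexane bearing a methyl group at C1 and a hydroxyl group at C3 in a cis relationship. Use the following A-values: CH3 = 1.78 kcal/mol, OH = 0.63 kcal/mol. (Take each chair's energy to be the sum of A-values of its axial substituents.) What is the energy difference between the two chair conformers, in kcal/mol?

C1 and C3 have the same parity, so for the cis isomer the two substituents are e,e in one chair and a,a in the other.
Chair I (methyl axial, hydroxyl axial): E = 2.41 kcal/mol.
Chair II (methyl equatorial, hydroxyl equatorial): E = 0.00 kcal/mol.
ΔE = 2.41 − 0.00 = 2.41 kcal/mol; chair II is more stable.

2.41 kcal/mol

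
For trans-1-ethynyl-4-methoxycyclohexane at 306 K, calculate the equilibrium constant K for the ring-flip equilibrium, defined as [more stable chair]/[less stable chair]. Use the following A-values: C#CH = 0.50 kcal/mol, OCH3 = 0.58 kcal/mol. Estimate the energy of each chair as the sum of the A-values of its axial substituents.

K ≈ 5.91

C1 and C4 have opposite parity, so for the trans isomer the two substituents are e,e in one chair and a,a in the other.
Chair I (ethynyl axial, methoxy axial): E = 1.08 kcal/mol; chair II (ethynyl equatorial, methoxy equatorial): E = 0.00 kcal/mol.
ΔG = 1.08 kcal/mol between the two chairs.
K = exp(ΔG/RT) with R = 1.987×10⁻³ kcal mol⁻¹ K⁻¹ and T = 306 K gives K ≈ 5.91.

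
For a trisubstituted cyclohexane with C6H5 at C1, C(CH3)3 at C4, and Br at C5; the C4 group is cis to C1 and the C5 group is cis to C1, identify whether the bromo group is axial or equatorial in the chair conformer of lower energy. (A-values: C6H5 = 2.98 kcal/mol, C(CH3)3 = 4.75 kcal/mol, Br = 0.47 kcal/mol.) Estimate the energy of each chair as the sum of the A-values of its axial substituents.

axial

Chair I (phenyl axial, tert-butyl equatorial, bromo axial): E = 3.45 kcal/mol.
Chair II (phenyl equatorial, tert-butyl axial, bromo equatorial): E = 4.75 kcal/mol.
Chair I is the more stable (lower-energy) conformer, and in that chair the bromo group is axial.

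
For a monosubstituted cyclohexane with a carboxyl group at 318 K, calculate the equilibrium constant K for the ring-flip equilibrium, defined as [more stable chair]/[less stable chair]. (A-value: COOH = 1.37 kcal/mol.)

One chair has the carboxyl group axial (E = 1.37 kcal/mol) and the other has it equatorial (E = 0).
ΔG = 1.37 kcal/mol between the two chairs.
K = exp(ΔG/RT) with R = 1.987×10⁻³ kcal mol⁻¹ K⁻¹ and T = 318 K gives K ≈ 8.74.

K ≈ 8.74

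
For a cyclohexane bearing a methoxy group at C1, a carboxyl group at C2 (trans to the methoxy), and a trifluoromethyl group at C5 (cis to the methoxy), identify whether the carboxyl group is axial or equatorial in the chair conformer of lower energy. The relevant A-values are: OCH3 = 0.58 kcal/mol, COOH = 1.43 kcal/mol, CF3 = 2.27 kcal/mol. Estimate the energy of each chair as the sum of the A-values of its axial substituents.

Chair I (methoxy axial, carboxyl axial, trifluoromethyl axial): E = 4.28 kcal/mol.
Chair II (methoxy equatorial, carboxyl equatorial, trifluoromethyl equatorial): E = 0.00 kcal/mol.
Chair II is the more stable (lower-energy) conformer, and in that chair the carboxyl group is equatorial.

equatorial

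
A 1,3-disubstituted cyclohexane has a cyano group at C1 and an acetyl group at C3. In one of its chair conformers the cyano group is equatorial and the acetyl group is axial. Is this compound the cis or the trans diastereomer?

C1 and C3 have the same parity, so their axial bonds point in the same direction.
With same-parity carbons, two substituents on the same face are both axial or both equatorial; opposite faces give one of each.
Here the groups are equatorial/axial → opposite face → trans.

trans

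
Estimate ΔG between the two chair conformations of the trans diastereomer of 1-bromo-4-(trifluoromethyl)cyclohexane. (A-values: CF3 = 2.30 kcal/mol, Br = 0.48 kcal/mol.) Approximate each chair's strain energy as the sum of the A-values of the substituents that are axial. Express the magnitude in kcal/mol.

2.78 kcal/mol

C1 and C4 have opposite parity, so for the trans isomer the two substituents are e,e in one chair and a,a in the other.
Chair I (trifluoromethyl axial, bromo axial): E = 2.78 kcal/mol.
Chair II (trifluoromethyl equatorial, bromo equatorial): E = 0.00 kcal/mol.
ΔE = 2.78 − 0.00 = 2.78 kcal/mol; chair II is more stable.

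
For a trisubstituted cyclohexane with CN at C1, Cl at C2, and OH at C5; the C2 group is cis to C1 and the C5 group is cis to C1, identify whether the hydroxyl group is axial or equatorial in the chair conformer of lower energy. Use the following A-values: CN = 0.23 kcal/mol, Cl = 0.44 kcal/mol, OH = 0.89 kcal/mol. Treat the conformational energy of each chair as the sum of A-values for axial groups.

Chair I (cyano axial, chloro equatorial, hydroxyl axial): E = 1.12 kcal/mol.
Chair II (cyano equatorial, chloro axial, hydroxyl equatorial): E = 0.44 kcal/mol.
Chair II is the more stable (lower-energy) conformer, and in that chair the hydroxyl group is equatorial.

equatorial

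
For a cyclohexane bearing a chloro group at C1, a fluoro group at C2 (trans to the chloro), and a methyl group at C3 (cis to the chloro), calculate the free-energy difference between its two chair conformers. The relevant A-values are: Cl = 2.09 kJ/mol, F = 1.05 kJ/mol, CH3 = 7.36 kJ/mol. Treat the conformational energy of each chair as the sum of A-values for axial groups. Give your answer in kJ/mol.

Chair I (chloro axial, fluoro axial, methyl axial): E = 10.50 kJ/mol.
Chair II (chloro equatorial, fluoro equatorial, methyl equatorial): E = 0.00 kJ/mol.
ΔE = 10.50 − 0.00 = 10.50 kJ/mol; chair II is more stable.

10.50 kJ/mol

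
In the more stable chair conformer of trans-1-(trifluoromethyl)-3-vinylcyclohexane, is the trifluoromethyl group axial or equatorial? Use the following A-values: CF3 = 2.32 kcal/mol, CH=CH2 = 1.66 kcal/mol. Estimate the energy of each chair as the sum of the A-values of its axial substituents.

equatorial

C1 and C3 have the same parity, so for the trans isomer the two substituents are one axial and one equatorial in each chair.
Chair I (trifluoromethyl axial, vinyl equatorial): E = 2.32 kcal/mol.
Chair II (trifluoromethyl equatorial, vinyl axial): E = 1.66 kcal/mol.
Chair II is the more stable (lower-energy) conformer, and in that chair the trifluoromethyl group is equatorial.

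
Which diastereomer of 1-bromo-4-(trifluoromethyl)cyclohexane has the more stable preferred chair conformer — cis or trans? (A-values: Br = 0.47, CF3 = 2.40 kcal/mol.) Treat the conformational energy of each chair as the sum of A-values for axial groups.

trans

At 1,4 positions (parity opposite): cis → (a,e or e,a); trans → (e,e or a,a).
Best chair for cis: E = 0.47 kcal/mol; best chair for trans: E = 0.00 kcal/mol.
The trans isomer is lower by 0.47 kcal/mol.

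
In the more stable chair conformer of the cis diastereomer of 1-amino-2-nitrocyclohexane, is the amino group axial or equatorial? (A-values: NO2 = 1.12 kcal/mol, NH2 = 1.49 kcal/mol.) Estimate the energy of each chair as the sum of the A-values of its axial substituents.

equatorial

C1 and C2 have opposite parity, so for the cis isomer the two substituents are one axial and one equatorial in each chair.
Chair I (nitro axial, amino equatorial): E = 1.12 kcal/mol.
Chair II (nitro equatorial, amino axial): E = 1.49 kcal/mol.
Chair I is the more stable (lower-energy) conformer, and in that chair the amino group is equatorial.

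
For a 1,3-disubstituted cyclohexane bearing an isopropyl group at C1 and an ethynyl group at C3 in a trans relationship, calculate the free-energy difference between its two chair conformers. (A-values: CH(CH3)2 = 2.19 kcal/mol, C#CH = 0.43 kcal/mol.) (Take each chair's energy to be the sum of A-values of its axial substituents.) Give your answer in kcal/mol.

C1 and C3 have the same parity, so for the trans isomer the two substituents are one axial and one equatorial in each chair.
Chair I (isopropyl axial, ethynyl equatorial): E = 2.19 kcal/mol.
Chair II (isopropyl equatorial, ethynyl axial): E = 0.43 kcal/mol.
ΔE = 2.19 − 0.43 = 1.76 kcal/mol; chair II is more stable.

1.76 kcal/mol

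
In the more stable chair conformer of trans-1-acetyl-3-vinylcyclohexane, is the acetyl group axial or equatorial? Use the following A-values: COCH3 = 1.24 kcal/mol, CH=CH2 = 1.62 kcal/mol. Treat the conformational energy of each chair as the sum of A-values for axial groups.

axial

C1 and C3 have the same parity, so for the trans isomer the two substituents are one axial and one equatorial in each chair.
Chair I (acetyl axial, vinyl equatorial): E = 1.24 kcal/mol.
Chair II (acetyl equatorial, vinyl axial): E = 1.62 kcal/mol.
Chair I is the more stable (lower-energy) conformer, and in that chair the acetyl group is axial.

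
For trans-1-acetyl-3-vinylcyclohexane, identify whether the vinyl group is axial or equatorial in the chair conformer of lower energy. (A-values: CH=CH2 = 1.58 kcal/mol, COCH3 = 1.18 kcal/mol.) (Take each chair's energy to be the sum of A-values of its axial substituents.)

equatorial

C1 and C3 have the same parity, so for the trans isomer the two substituents are one axial and one equatorial in each chair.
Chair I (vinyl axial, acetyl equatorial): E = 1.58 kcal/mol.
Chair II (vinyl equatorial, acetyl axial): E = 1.18 kcal/mol.
Chair II is the more stable (lower-energy) conformer, and in that chair the vinyl group is equatorial.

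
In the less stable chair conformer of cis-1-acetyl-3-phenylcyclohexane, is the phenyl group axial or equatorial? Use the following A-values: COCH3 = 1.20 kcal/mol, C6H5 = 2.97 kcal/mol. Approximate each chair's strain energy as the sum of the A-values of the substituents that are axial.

axial

C1 and C3 have the same parity, so for the cis isomer the two substituents are e,e in one chair and a,a in the other.
Chair I (acetyl axial, phenyl axial): E = 4.17 kcal/mol.
Chair II (acetyl equatorial, phenyl equatorial): E = 0.00 kcal/mol.
Chair I is the less stable (higher-energy) conformer, and in that chair the phenyl group is axial.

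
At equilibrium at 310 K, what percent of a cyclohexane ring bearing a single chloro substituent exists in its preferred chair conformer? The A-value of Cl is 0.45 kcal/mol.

One chair has the chloro group axial (E = 0.45 kcal/mol) and the other has it equatorial (E = 0).
ΔG = 0.45 kcal/mol between the two chairs.
K = exp(ΔG/RT) with R = 1.987×10⁻³ kcal mol⁻¹ K⁻¹ and T = 310 K gives K ≈ 2.08.
Fraction in the lower-energy chair = K/(K+1) = 67.5%.

67.5%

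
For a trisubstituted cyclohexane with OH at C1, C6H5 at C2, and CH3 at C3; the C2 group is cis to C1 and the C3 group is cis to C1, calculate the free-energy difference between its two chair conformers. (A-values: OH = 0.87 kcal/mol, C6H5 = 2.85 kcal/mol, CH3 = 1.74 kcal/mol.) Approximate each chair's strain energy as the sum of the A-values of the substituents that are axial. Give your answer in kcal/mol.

0.24 kcal/mol

Chair I (hydroxyl axial, phenyl equatorial, methyl axial): E = 2.61 kcal/mol.
Chair II (hydroxyl equatorial, phenyl axial, methyl equatorial): E = 2.85 kcal/mol.
ΔE = 2.85 − 2.61 = 0.24 kcal/mol; chair I is more stable.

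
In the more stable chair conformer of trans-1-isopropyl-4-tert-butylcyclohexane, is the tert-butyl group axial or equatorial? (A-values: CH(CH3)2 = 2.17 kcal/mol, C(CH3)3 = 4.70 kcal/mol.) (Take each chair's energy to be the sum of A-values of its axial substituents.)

C1 and C4 have opposite parity, so for the trans isomer the two substituents are e,e in one chair and a,a in the other.
Chair I (isopropyl axial, tert-butyl axial): E = 6.87 kcal/mol.
Chair II (isopropyl equatorial, tert-butyl equatorial): E = 0.00 kcal/mol.
Chair II is the more stable (lower-energy) conformer, and in that chair the tert-butyl group is equatorial.

equatorial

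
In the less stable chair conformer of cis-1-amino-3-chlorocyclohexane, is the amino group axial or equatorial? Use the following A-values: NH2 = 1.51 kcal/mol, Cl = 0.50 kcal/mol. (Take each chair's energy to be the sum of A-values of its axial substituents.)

C1 and C3 have the same parity, so for the cis isomer the two substituents are e,e in one chair and a,a in the other.
Chair I (amino axial, chloro axial): E = 2.01 kcal/mol.
Chair II (amino equatorial, chloro equatorial): E = 0.00 kcal/mol.
Chair I is the less stable (higher-energy) conformer, and in that chair the amino group is axial.

axial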